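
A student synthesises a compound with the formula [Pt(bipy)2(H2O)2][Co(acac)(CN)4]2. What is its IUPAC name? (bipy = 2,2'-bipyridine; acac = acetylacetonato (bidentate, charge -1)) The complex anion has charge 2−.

The complex anion is given as 2−; its ligand charges sum to -5, so Co = +3.
With 2 anions per cation, the cation must be 2×2 = 4+.
Cation: ligand charges sum to 0; for the ion to be 4+, Pt = +4.

diaquabis(2,2'-bipyridine)platinum(IV) (acetylacetonato)tetracyanocobaltate(III)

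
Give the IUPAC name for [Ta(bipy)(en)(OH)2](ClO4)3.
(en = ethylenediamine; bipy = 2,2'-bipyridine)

The 3 perchlorate counter-ions carry a total charge of -3, so each complex ion is 3+.
Ligand charges: 2×hydroxo (-1 each), 1×ethylenediamine (neutral), 1×2,2'-bipyridine (neutral); total -2. So Ta + (-2) = 3+, giving Ta = +5.
Ligands are named alphabetically: bipyridine before ethylenediamine before hydroxo.

(2,2'-bipyridine)(ethylenediamine)dihydroxotantalum(V) perchlorate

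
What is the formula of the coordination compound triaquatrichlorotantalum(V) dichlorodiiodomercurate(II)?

[TaCl3(H2O)3][HgCl2I2]

Cation [Ta…]: ligand charges -3, Ta(V) ⇒ ion charge 2+.
Anion [Hg…]: ligand charges -4, Hg(II) ⇒ ion charge 2−.
One 2+ cation balances one 2− anion.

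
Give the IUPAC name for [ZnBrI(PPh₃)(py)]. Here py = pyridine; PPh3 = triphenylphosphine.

bromoiodo(pyridine)(triphenylphosphine)zinc(II)

There is no counter-ion, so the complex is neutral overall.
Ligand charges: 1×iodo (-1 each), 1×pyridine (neutral), 1×bromo (-1 each), 1×triphenylphosphine (neutral); total -2. So Zn + (-2) = 0, giving Zn = +2.
Ligands are named alphabetically: bromo before iodo before pyridine before triphenylphosphine.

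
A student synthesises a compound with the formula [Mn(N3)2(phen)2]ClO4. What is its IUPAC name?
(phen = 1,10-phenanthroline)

diazidobis(1,10-phenanthroline)manganese(III) perchlorate

The 1 perchlorate counter-ion carries a total charge of -1, so each complex ion is 1+.
Ligand charges: 2×azido (-1 each), 2×1,10-phenanthroline (neutral); total -2. So Mn + (-2) = 1+, giving Mn = +3.
Ligands are named alphabetically: azido before phenanthroline.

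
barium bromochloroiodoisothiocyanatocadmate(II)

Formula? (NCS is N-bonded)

Ba[CdBrClI(NCS)]

Ligands: 1 bromo (Br, -1), 1 iodo (I, -1), 1 isothiocyanato (NCS, -1), 1 chloro (Cl, -1). Ligand charge sum = -4.
With Cd in oxidation state +2, the complex ion is [Cd...]^2−.
Charge balance with barium (+2) requires 1 complex ion per 1 barium.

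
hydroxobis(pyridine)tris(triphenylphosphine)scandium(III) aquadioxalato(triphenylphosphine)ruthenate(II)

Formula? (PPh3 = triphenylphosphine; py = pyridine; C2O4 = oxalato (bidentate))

[Sc(OH)(PPh3)3(py)2][Ru(C2O4)2(H2O)(PPh3)]

Cation [Sc…]: ligand charges -1, Sc(III) ⇒ ion charge 2+.
Anion [Ru…]: ligand charges -4, Ru(II) ⇒ ion charge 2−.
One 2+ cation balances one 2− anion.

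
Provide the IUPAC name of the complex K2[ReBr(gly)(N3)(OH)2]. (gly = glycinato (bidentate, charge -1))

The 2 potassium counter-ions carry a total charge of +2, so each complex ion is 2−.
Ligand charges: 1×glycinato (-1 each), 2×hydroxo (-1 each), 1×bromo (-1 each), 1×azido (-1 each); total -5. So Re + (-5) = 2−, giving Re = +3.
The complex ion is anionic, so rhenium takes the -ate form rhenate(III).

potassium azidobromo(glycinato)dihydroxorhenate(III)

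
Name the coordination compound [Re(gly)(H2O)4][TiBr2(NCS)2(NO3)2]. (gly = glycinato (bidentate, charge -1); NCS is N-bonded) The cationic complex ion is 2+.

tetraaqua(glycinato)rhenium(III) dibromodiisothiocyanatodinitratotitanate(IV)

Both ions are complex: the cation is named first with the plain metal name, the anion second with the -ate form; each ion's ligands are alphabetised independently.
The complex cation is given as 2+; its ligand charges sum to -1, so Re = +3.
A 1:1 salt means the anion carries the equal and opposite charge, 2−.
Anion: ligand charges sum to -6; for the ion to be 2−, Ti = +4.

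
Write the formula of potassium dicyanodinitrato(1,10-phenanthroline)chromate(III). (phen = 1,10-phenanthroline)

K[Cr(CN)2(NO3)2(phen)]

Ligands: 2 cyano (CN, -1), 1 1,10-phenanthroline (phen, neutral), 2 nitrato (NO3, -1). Ligand charge sum = -4.
With Cr in oxidation state +3, the complex ion is [Cr...]^1−.
Charge balance with potassium (+1) requires 1 complex ion per 1 potassium.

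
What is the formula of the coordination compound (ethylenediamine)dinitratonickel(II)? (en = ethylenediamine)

Ligands: 1 ethylenediamine (en, neutral), 2 nitrato (NO3, -1). Ligand charge sum = -2.
With Ni in oxidation state +2, the complex ion is [Ni...].

[Ni(en)(NO3)2]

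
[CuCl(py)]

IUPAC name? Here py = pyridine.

There is no counter-ion, so the complex is neutral overall.
Ligand charges: 1×pyridine (neutral), 1×chloro (-1 each); total -1. So Cu + (-1) = 0, giving Cu = +1.
Ligands are named alphabetically: chloro before pyridine.

chloro(pyridine)copper(I)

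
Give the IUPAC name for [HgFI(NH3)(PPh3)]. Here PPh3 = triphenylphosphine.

amminefluoroiodo(triphenylphosphine)mercury(II)

There is no counter-ion, so the complex is neutral overall.
Ligand charges: 1×triphenylphosphine (neutral), 1×ammine (neutral), 1×fluoro (-1 each), 1×iodo (-1 each); total -2. So Hg + (-2) = 0, giving Hg = +2.
Ligands are named alphabetically: ammine before fluoro before iodo before triphenylphosphine.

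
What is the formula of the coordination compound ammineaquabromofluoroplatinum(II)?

[PtBrF(H2O)(NH3)]

Ligands: 1 bromo (Br, -1), 1 ammine (NH3, neutral), 1 fluoro (F, -1), 1 aqua (H2O, neutral). Ligand charge sum = -2.
With Pt in oxidation state +2, the complex ion is [Pt...].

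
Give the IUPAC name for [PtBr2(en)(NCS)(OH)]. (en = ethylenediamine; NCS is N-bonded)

dibromo(ethylenediamine)hydroxoisothiocyanatoplatinum(IV)

There is no counter-ion, so the complex is neutral overall.
Ligand charges: 2×bromo (-1 each), 1×hydroxo (-1 each), 1×ethylenediamine (neutral), 1×isothiocyanato (-1 each); total -4. So Pt + (-4) = 0, giving Pt = +4.
Ligands are named alphabetically: bromo before ethylenediamine before hydroxo before isothiocyanato.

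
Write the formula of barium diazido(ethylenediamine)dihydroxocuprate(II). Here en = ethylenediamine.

Ligands: 2 hydroxo (OH, -1), 2 azido (N3, -1), 1 ethylenediamine (en, neutral). Ligand charge sum = -4.
With Cu in oxidation state +2, the complex ion is [Cu...]^2−.
Charge balance with barium (+2) requires 1 complex ion per 1 barium.

Ba[Cu(en)(N3)2(OH)2]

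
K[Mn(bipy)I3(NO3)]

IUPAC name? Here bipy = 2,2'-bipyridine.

potassium (2,2'-bipyridine)triiodonitratomanganate(III)

The 1 potassium counter-ion carries a total charge of +1, so each complex ion is 1−.
Ligand charges: 3×iodo (-1 each), 1×2,2'-bipyridine (neutral), 1×nitrato (-1 each); total -4. So Mn + (-4) = 1−, giving Mn = +3.
The complex ion is anionic, so manganese takes the -ate form manganate(III).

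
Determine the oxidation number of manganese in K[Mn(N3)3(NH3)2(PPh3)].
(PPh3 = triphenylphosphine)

1 potassium outside the brackets (+1 each) → the complex ion is 1−.
Ligand charges: 2×NH3 neutral; 1×PPh3 neutral; 3×N3 = -3; sum -3.
Mn + (-3) = 1− ⇒ Mn is +2.

+2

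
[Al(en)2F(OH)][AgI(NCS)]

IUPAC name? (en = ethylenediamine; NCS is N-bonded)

bis(ethylenediamine)fluorohydroxoaluminium(III) iodoisothiocyanatoargentate(I)

Aluminium is always +3 in its complexes; the cation's ligand charges sum to -2, so the complex cation is 1+.
A 1:1 salt means the anion carries the equal and opposite charge, 1−.
Anion: ligand charges sum to -2; for the ion to be 1−, Ag = +1.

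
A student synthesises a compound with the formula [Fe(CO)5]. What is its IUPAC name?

There is no counter-ion, so the complex is neutral overall.
Ligand charges: 5×carbonyl (neutral); total 0. So Fe + (0) = 0, giving Fe = 0.

pentacarbonyliron(0)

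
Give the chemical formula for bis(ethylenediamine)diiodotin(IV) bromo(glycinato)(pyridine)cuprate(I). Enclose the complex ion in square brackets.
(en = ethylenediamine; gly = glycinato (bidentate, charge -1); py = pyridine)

Cation [Sn…]: ligand charges -2, Sn(IV) ⇒ ion charge 2+.
Anion [Cu…]: ligand charges -2, Cu(I) ⇒ ion charge 1−.

[Sn(en)2I2][CuBr(gly)(py)]2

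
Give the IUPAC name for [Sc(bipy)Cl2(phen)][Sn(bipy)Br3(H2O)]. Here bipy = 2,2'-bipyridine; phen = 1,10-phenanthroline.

(2,2'-bipyridine)dichloro(1,10-phenanthroline)scandium(III) aqua(2,2'-bipyridine)tribromostannate(II)

Both ions are complex: the cation is named first with the plain metal name, the anion second with the -ate form; each ion's ligands are alphabetised independently.
Scandium is always +3 in its complexes; the cation's ligand charges sum to -2, so the complex cation is 1+.
A 1:1 salt means the anion carries the equal and opposite charge, 1−.
Anion: ligand charges sum to -3; for the ion to be 1−, Sn = +2.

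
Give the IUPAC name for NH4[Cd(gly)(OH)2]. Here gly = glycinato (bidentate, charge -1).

ammonium (glycinato)dihydroxocadmate(II)

The 1 ammonium counter-ion carries a total charge of +1, so each complex ion is 1−.
Ligand charges: 1×glycinato (-1 each), 2×hydroxo (-1 each); total -3. So Cd + (-3) = 1−, giving Cd = +2.
Ligands are named alphabetically: glycinato before hydroxo.
The complex ion is anionic, so cadmium takes the -ate form cadmate(II).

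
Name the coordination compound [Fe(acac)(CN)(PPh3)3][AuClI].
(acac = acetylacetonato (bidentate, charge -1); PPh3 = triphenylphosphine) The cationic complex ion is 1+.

Both ions are complex: the cation is named first with the plain metal name, the anion second with the -ate form; each ion's ligands are alphabetised independently.
The complex cation is given as 1+; its ligand charges sum to -2, so Fe = +3.
A 1:1 salt means the anion carries the equal and opposite charge, 1−.
Anion: ligand charges sum to -2; for the ion to be 1−, Au = +1.

(acetylacetonato)cyanotris(triphenylphosphine)iron(III) chloroiodoaurate(I)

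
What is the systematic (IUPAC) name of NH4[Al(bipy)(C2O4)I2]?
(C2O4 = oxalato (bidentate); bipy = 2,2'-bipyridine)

ammonium (2,2'-bipyridine)diiodooxalatoaluminate(III)

The 1 ammonium counter-ion carries a total charge of +1, so each complex ion is 1−.
Ligand charges: 1×oxalato (-2 each), 2×iodo (-1 each), 1×2,2'-bipyridine (neutral); total -4. So Al + (-4) = 1−, giving Al = +3.
The complex ion is anionic, so aluminium takes the -ate form aluminate(III).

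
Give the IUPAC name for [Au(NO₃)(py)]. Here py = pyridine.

nitrato(pyridine)gold(I)

There is no counter-ion, so the complex is neutral overall.
Ligand charges: 1×pyridine (neutral), 1×nitrato (-1 each); total -1. So Au + (-1) = 0, giving Au = +1.
Ligands are named alphabetically: nitrato before pyridine.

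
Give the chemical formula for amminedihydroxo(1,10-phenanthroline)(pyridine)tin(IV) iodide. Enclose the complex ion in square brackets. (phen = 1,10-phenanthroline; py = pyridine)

[Sn(NH3)(OH)2(phen)(py)]I2

Ligands: 2 hydroxo (OH, -1), 1 1,10-phenanthroline (phen, neutral), 1 ammine (NH3, neutral), 1 pyridine (py, neutral). Ligand charge sum = -2.
With Sn in oxidation state +4, the complex ion is [Sn...]^2+.
Charge balance with iodide (-1) requires 1 complex ion per 2 iodide.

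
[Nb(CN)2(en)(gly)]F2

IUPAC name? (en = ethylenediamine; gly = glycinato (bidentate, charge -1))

dicyano(ethylenediamine)(glycinato)niobium(V) fluoride

The 2 fluoride counter-ions carry a total charge of -2, so each complex ion is 2+.
Ligand charges: 1×ethylenediamine (neutral), 1×glycinato (-1 each), 2×cyano (-1 each); total -3. So Nb + (-3) = 2+, giving Nb = +5.
Ligands are named alphabetically: cyano before ethylenediamine before glycinato.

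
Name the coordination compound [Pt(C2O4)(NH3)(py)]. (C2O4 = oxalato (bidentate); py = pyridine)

ammineoxalato(pyridine)platinum(II)

There is no counter-ion, so the complex is neutral overall.
Ligand charges: 1×ammine (neutral), 1×oxalato (-2 each), 1×pyridine (neutral); total -2. So Pt + (-2) = 0, giving Pt = +2.
Ligands are named alphabetically: ammine before oxalato before pyridine.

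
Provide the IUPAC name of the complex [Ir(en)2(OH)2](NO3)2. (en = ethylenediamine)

bis(ethylenediamine)dihydroxoiridium(IV) nitrate

The 2 nitrate counter-ions carry a total charge of -2, so each complex ion is 2+.
Ligand charges: 2×ethylenediamine (neutral), 2×hydroxo (-1 each); total -2. So Ir + (-2) = 2+, giving Ir = +4.
Ligands are named alphabetically: ethylenediamine before hydroxo.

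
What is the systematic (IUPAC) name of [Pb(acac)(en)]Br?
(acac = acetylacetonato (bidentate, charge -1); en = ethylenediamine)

The 1 bromide counter-ion carries a total charge of -1, so each complex ion is 1+.
Ligand charges: 1×acetylacetonato (-1 each), 1×ethylenediamine (neutral); total -1. So Pb + (-1) = 1+, giving Pb = +2.
Ligands are named alphabetically: acetylacetonato before ethylenediamine.

(acetylacetonato)(ethylenediamine)lead(II) bromide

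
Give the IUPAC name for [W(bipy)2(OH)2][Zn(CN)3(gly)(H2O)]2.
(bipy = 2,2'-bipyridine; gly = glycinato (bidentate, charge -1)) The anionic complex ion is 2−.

Both ions are complex: the cation is named first with the plain metal name, the anion second with the -ate form; each ion's ligands are alphabetised independently.
The complex anion is given as 2−; its ligand charges sum to -4, so Zn = +2.
With 2 anions per cation, the cation must be 2×2 = 4+.
Cation: ligand charges sum to -2; for the ion to be 4+, W = +6.

bis(2,2'-bipyridine)dihydroxotungsten(VI) aquatricyano(glycinato)zincate(II)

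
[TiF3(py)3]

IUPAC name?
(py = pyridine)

trifluorotris(pyridine)titanium(III)

There is no counter-ion, so the complex is neutral overall.
Ligand charges: 3×fluoro (-1 each), 3×pyridine (neutral); total -3. So Ti + (-3) = 0, giving Ti = +3.
Ligands are named alphabetically: fluoro before pyridine.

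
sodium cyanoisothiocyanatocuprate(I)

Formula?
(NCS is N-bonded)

Ligands: 1 cyano (CN, -1), 1 isothiocyanato (NCS, -1). Ligand charge sum = -2.
With Cu in oxidation state +1, the complex ion is [Cu...]^1−.
Charge balance with sodium (+1) requires 1 complex ion per 1 sodium.

Na[Cu(CN)(NCS)]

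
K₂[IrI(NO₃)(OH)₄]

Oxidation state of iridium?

2 potassium outside the brackets (+1 each) → the complex ion is 2−.
Ligand charges: 4×OH = -4; 1×I = -1; 1×NO3 = -1; sum -6.
Ir + (-6) = 2− ⇒ Ir is +4.

+4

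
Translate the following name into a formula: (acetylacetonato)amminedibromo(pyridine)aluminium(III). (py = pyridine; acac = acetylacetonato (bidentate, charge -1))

Ligands: 1 pyridine (py, neutral), 1 acetylacetonato (acac, -1), 2 bromo (Br, -1), 1 ammine (NH3, neutral). Ligand charge sum = -3.
With Al in oxidation state +3, the complex ion is [Al...].

[Al(acac)Br2(NH3)(py)]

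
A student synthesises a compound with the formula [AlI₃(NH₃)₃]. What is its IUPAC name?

triamminetriiodoaluminium(III)

There is no counter-ion, so the complex is neutral overall.
Ligand charges: 3×ammine (neutral), 3×iodo (-1 each); total -3. So Al + (-3) = 0, giving Al = +3.
Ligands are named alphabetically: ammine before iodo.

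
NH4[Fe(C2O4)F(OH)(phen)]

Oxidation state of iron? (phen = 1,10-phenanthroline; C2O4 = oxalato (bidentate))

+3

1 ammonium outside the brackets (+1 each) → the complex ion is 1−.
Ligand charges: 1×OH = -1; 1×F = -1; 1×phen neutral; 1×C2O4 = -2; sum -4.
Fe + (-4) = 1− ⇒ Fe is +3.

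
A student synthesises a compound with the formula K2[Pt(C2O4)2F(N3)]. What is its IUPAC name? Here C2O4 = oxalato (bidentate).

The 2 potassium counter-ions carry a total charge of +2, so each complex ion is 2−.
Ligand charges: 2×oxalato (-2 each), 1×azido (-1 each), 1×fluoro (-1 each); total -6. So Pt + (-6) = 2−, giving Pt = +4.
Ligands are named alphabetically: azido before fluoro before oxalato.
The complex ion is anionic, so platinum takes the -ate form platinate(IV).

potassium azidofluorodioxalatoplatinate(IV)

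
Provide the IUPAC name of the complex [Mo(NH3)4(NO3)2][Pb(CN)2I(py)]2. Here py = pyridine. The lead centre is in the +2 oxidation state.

tetraamminedinitratomolybdenum(IV) dicyanoiodo(pyridine)plumbate(II)

Both ions are complex: the cation is named first with the plain metal name, the anion second with the -ate form; each ion's ligands are alphabetised independently.
Pb is given as +2; the anion's ligand charges sum to -3, so the complex anion is 1−.
With 2 anions per cation, the cation must be 2×1 = 2+.
Cation: ligand charges sum to -2; for the ion to be 2+, Mo = +4.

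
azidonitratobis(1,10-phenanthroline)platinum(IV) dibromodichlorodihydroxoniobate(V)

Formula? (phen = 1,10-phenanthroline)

Cation [Pt…]: ligand charges -2, Pt(IV) ⇒ ion charge 2+.
Anion [Nb…]: ligand charges -6, Nb(V) ⇒ ion charge 1−.

[Pt(N3)(NO3)(phen)2][NbBr2Cl2(OH)2]2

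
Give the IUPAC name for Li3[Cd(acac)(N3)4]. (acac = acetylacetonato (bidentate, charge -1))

The 3 lithium counter-ions carry a total charge of +3, so each complex ion is 3−.
Ligand charges: 4×azido (-1 each), 1×acetylacetonato (-1 each); total -5. So Cd + (-5) = 3−, giving Cd = +2.
Ligands are named alphabetically: acetylacetonato before azido.
The complex ion is anionic, so cadmium takes the -ate form cadmate(II).

lithium (acetylacetonato)tetraazidocadmate(II)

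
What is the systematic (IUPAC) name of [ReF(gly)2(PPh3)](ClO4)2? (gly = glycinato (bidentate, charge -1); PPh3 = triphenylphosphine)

fluorobis(glycinato)(triphenylphosphine)rhenium(V) perchlorate

The 2 perchlorate counter-ions carry a total charge of -2, so each complex ion is 2+.
Ligand charges: 2×glycinato (-1 each), 1×fluoro (-1 each), 1×triphenylphosphine (neutral); total -3. So Re + (-3) = 2+, giving Re = +5.
Ligands are named alphabetically: fluoro before glycinato before triphenylphosphine.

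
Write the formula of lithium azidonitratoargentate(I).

Li[Ag(N3)(NO3)]

Ligands: 1 nitrato (NO3, -1), 1 azido (N3, -1). Ligand charge sum = -2.
With Ag in oxidation state +1, the complex ion is [Ag...]^1−.
Charge balance with lithium (+1) requires 1 complex ion per 1 lithium.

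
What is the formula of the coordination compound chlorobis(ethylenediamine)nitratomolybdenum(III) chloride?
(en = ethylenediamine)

[MoCl(en)2(NO3)]Cl

Ligands: 1 nitrato (NO3, -1), 2 ethylenediamine (en, neutral), 1 chloro (Cl, -1). Ligand charge sum = -2.
With Mo in oxidation state +3, the complex ion is [Mo...]^1+.
Charge balance with chloride (-1) requires 1 complex ion per 1 chloride.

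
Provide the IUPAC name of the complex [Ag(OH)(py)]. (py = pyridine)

There is no counter-ion, so the complex is neutral overall.
Ligand charges: 1×pyridine (neutral), 1×hydroxo (-1 each); total -1. So Ag + (-1) = 0, giving Ag = +1.
Ligands are named alphabetically: hydroxo before pyridine.

hydroxo(pyridine)silver(I)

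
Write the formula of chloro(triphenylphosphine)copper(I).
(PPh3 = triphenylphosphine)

[CuCl(PPh3)]

Ligands: 1 chloro (Cl, -1), 1 triphenylphosphine (PPh3, neutral). Ligand charge sum = -1.
With Cu in oxidation state +1, the complex ion is [Cu...].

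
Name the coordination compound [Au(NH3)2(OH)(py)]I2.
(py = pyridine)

The 2 iodide counter-ions carry a total charge of -2, so each complex ion is 2+.
Ligand charges: 1×pyridine (neutral), 2×ammine (neutral), 1×hydroxo (-1 each); total -1. So Au + (-1) = 2+, giving Au = +3.
Ligands are named alphabetically: ammine before hydroxo before pyridine.

diamminehydroxo(pyridine)gold(III) iodide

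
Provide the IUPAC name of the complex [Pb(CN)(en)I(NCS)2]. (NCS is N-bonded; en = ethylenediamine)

There is no counter-ion, so the complex is neutral overall.
Ligand charges: 1×iodo (-1 each), 1×cyano (-1 each), 2×isothiocyanato (-1 each), 1×ethylenediamine (neutral); total -4. So Pb + (-4) = 0, giving Pb = +4.
Ligands are named alphabetically: cyano before ethylenediamine before iodo before isothiocyanato.

cyano(ethylenediamine)iododiisothiocyanatolead(IV)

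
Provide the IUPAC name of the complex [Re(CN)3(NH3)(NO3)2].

There is no counter-ion, so the complex is neutral overall.
Ligand charges: 1×ammine (neutral), 3×cyano (-1 each), 2×nitrato (-1 each); total -5. So Re + (-5) = 0, giving Re = +5.
Ligands are named alphabetically: ammine before cyano before nitrato.

amminetricyanodinitratorhenium(V)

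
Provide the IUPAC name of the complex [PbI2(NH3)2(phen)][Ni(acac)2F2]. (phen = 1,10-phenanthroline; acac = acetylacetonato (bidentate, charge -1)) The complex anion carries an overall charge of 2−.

Both ions are complex: the cation is named first with the plain metal name, the anion second with the -ate form; each ion's ligands are alphabetised independently.
The complex anion is given as 2−; its ligand charges sum to -4, so Ni = +2.
A 1:1 salt means the cation carries the equal and opposite charge, 2+.
Cation: ligand charges sum to -2; for the ion to be 2+, Pb = +4.

diamminediiodo(1,10-phenanthroline)lead(IV) bis(acetylacetonato)difluoronickelate(II)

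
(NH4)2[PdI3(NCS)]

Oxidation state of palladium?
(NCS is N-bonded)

+2

2 ammonium outside the brackets (+1 each) → the complex ion is 2−.
Ligand charges: 1×NCS = -1; 3×I = -3; sum -4.
Pd + (-4) = 2− ⇒ Pd is +2.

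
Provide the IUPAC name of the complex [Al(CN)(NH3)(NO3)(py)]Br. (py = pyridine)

amminecyanonitrato(pyridine)aluminium(III) bromide

The 1 bromide counter-ion carries a total charge of -1, so each complex ion is 1+.
Ligand charges: 1×cyano (-1 each), 1×ammine (neutral), 1×nitrato (-1 each), 1×pyridine (neutral); total -2. So Al + (-2) = 1+, giving Al = +3.
Ligands are named alphabetically: ammine before cyano before nitrato before pyridine.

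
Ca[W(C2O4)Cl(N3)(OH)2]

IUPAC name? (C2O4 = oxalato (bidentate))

calcium azidochlorodihydroxooxalatotungstate(IV)

The 1 calcium counter-ion carries a total charge of +2, so each complex ion is 2−.
Ligand charges: 1×oxalato (-2 each), 1×chloro (-1 each), 2×hydroxo (-1 each), 1×azido (-1 each); total -6. So W + (-6) = 2−, giving W = +4.
The complex ion is anionic, so tungsten takes the -ate form tungstate(IV).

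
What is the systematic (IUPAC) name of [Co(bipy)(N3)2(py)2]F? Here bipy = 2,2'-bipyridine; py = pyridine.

The 1 fluoride counter-ion carries a total charge of -1, so each complex ion is 1+.
Ligand charges: 2×azido (-1 each), 1×2,2'-bipyridine (neutral), 2×pyridine (neutral); total -2. So Co + (-2) = 1+, giving Co = +3.
Ligands are named alphabetically: azido before bipyridine before pyridine.

diazido(2,2'-bipyridine)bis(pyridine)cobalt(III) fluoride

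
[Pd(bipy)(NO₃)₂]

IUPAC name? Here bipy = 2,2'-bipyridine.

There is no counter-ion, so the complex is neutral overall.
Ligand charges: 1×2,2'-bipyridine (neutral), 2×nitrato (-1 each); total -2. So Pd + (-2) = 0, giving Pd = +2.
Ligands are named alphabetically: bipyridine before nitrato.

(2,2'-bipyridine)dinitratopalladium(II)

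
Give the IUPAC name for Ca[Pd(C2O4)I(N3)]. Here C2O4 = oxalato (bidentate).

calcium azidoiodooxalatopalladate(II)

The 1 calcium counter-ion carries a total charge of +2, so each complex ion is 2−.
Ligand charges: 1×oxalato (-2 each), 1×iodo (-1 each), 1×azido (-1 each); total -4. So Pd + (-4) = 2−, giving Pd = +2.
Ligands are named alphabetically: azido before iodo before oxalato.
The complex ion is anionic, so palladium takes the -ate form palladate(II).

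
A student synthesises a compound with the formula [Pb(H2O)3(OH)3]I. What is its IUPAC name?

The 1 iodide counter-ion carries a total charge of -1, so each complex ion is 1+.
Ligand charges: 3×hydroxo (-1 each), 3×aqua (neutral); total -3. So Pb + (-3) = 1+, giving Pb = +4.
Ligands are named alphabetically: aqua before hydroxo.

triaquatrihydroxolead(IV) iodide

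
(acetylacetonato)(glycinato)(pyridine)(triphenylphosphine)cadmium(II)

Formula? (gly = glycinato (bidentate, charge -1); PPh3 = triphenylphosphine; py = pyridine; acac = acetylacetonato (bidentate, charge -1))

Ligands: 1 glycinato (gly, -1), 1 triphenylphosphine (PPh3, neutral), 1 pyridine (py, neutral), 1 acetylacetonato (acac, -1). Ligand charge sum = -2.
With Cd in oxidation state +2, the complex ion is [Cd...].

[Cd(acac)(gly)(PPh3)(py)]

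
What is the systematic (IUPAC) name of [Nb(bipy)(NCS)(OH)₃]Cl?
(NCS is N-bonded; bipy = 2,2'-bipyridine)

The 1 chloride counter-ion carries a total charge of -1, so each complex ion is 1+.
Ligand charges: 3×hydroxo (-1 each), 1×isothiocyanato (-1 each), 1×2,2'-bipyridine (neutral); total -4. So Nb + (-4) = 1+, giving Nb = +5.
Ligands are named alphabetically: bipyridine before hydroxo before isothiocyanato.

(2,2'-bipyridine)trihydroxoisothiocyanatoniobium(V) chloride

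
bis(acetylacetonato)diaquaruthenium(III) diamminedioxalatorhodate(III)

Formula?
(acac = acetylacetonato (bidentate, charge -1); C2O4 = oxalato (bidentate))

Cation [Ru…]: ligand charges -2, Ru(III) ⇒ ion charge 1+.
Anion [Rh…]: ligand charges -4, Rh(III) ⇒ ion charge 1−.
One 1+ cation balances one 1− anion.

[Ru(acac)2(H2O)2][Rh(C2O4)2(NH3)2]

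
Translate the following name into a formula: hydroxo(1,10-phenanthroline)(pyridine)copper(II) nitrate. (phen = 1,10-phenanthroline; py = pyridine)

[Cu(OH)(phen)(py)]NO3

Ligands: 1 1,10-phenanthroline (phen, neutral), 1 hydroxo (OH, -1), 1 pyridine (py, neutral). Ligand charge sum = -1.
With Cu in oxidation state +2, the complex ion is [Cu...]^1+.
Charge balance with nitrate (-1) requires 1 complex ion per 1 nitrate.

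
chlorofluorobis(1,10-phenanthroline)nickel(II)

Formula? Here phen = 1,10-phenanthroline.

Ligands: 1 fluoro (F, -1), 2 1,10-phenanthroline (phen, neutral), 1 chloro (Cl, -1). Ligand charge sum = -2.
With Ni in oxidation state +2, the complex ion is [Ni...].

[NiClF(phen)2]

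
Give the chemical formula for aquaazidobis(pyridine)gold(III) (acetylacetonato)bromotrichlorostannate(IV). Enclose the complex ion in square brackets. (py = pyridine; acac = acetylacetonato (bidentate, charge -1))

Cation [Au…]: ligand charges -1, Au(III) ⇒ ion charge 2+.
Anion [Sn…]: ligand charges -5, Sn(IV) ⇒ ion charge 1−.
One 2+ cation requires 2 of the 1− anion.

[Au(H2O)(N3)(py)2][Sn(acac)BrCl3]2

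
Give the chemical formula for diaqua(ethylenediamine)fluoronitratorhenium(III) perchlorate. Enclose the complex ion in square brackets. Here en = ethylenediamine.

[Re(en)F(H2O)2(NO3)]ClO4

Ligands: 1 nitrato (NO3, -1), 1 ethylenediamine (en, neutral), 2 aqua (H2O, neutral), 1 fluoro (F, -1). Ligand charge sum = -2.
With Re in oxidation state +3, the complex ion is [Re...]^1+.
Charge balance with perchlorate (-1) requires 1 complex ion per 1 perchlorate.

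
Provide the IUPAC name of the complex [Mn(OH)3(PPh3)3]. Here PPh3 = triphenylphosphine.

There is no counter-ion, so the complex is neutral overall.
Ligand charges: 3×hydroxo (-1 each), 3×triphenylphosphine (neutral); total -3. So Mn + (-3) = 0, giving Mn = +3.
Ligands are named alphabetically: hydroxo before triphenylphosphine.

trihydroxotris(triphenylphosphine)manganese(III)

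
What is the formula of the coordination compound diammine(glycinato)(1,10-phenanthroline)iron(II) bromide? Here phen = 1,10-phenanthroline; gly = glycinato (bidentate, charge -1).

Ligands: 1 1,10-phenanthroline (phen, neutral), 2 ammine (NH3, neutral), 1 glycinato (gly, -1). Ligand charge sum = -1.
With Fe in oxidation state +2, the complex ion is [Fe...]^1+.
Charge balance with bromide (-1) requires 1 complex ion per 1 bromide.

[Fe(gly)(NH3)2(phen)]Br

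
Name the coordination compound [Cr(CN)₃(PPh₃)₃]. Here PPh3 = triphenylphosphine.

tricyanotris(triphenylphosphine)chromium(III)

There is no counter-ion, so the complex is neutral overall.
Ligand charges: 3×cyano (-1 each), 3×triphenylphosphine (neutral); total -3. So Cr + (-3) = 0, giving Cr = +3.
Ligands are named alphabetically: cyano before triphenylphosphine.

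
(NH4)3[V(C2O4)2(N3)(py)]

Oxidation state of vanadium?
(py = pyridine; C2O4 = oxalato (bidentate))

+2

3 ammonium outside the brackets (+1 each) → the complex ion is 3−.
Ligand charges: 1×N3 = -1; 1×py neutral; 2×C2O4 = -4; sum -5.
V + (-5) = 3− ⇒ V is +2.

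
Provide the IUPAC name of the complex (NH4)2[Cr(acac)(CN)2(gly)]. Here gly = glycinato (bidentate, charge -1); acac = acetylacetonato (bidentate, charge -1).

ammonium (acetylacetonato)dicyano(glycinato)chromate(II)

The 2 ammonium counter-ions carry a total charge of +2, so each complex ion is 2−.
Ligand charges: 1×glycinato (-1 each), 2×cyano (-1 each), 1×acetylacetonato (-1 each); total -4. So Cr + (-4) = 2−, giving Cr = +2.
Ligands are named alphabetically: acetylacetonato before cyano before glycinato.
The complex ion is anionic, so chromium takes the -ate form chromate(II).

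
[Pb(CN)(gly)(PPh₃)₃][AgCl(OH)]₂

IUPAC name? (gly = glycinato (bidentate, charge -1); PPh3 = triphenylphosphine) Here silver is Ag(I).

cyano(glycinato)tris(triphenylphosphine)lead(IV) chlorohydroxoargentate(I)

Both ions are complex: the cation is named first with the plain metal name, the anion second with the -ate form; each ion's ligands are alphabetised independently.
Ag is given as +1; the anion's ligand charges sum to -2, so the complex anion is 1−.
With 2 anions per cation, the cation must be 2×1 = 2+.
Cation: ligand charges sum to -2; for the ion to be 2+, Pb = +4.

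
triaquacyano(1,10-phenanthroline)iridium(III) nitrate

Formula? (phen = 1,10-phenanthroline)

[Ir(CN)(H2O)3(phen)](NO3)2

Ligands: 1 cyano (CN, -1), 1 1,10-phenanthroline (phen, neutral), 3 aqua (H2O, neutral). Ligand charge sum = -1.
With Ir in oxidation state +3, the complex ion is [Ir...]^2+.
Charge balance with nitrate (-1) requires 1 complex ion per 2 nitrate.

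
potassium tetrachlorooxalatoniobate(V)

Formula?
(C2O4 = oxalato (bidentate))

Ligands: 1 oxalato (C2O4, -2), 4 chloro (Cl, -1). Ligand charge sum = -6.
With Nb in oxidation state +5, the complex ion is [Nb...]^1−.
Charge balance with potassium (+1) requires 1 complex ion per 1 potassium.

K[Nb(C2O4)Cl4]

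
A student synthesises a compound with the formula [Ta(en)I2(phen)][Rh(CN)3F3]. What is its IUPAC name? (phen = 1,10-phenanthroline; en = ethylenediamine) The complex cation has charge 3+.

(ethylenediamine)diiodo(1,10-phenanthroline)tantalum(V) tricyanotrifluororhodate(III)

The complex cation is given as 3+; its ligand charges sum to -2, so Ta = +5.
A 1:1 salt means the anion carries the equal and opposite charge, 3−.
Anion: ligand charges sum to -6; for the ion to be 3−, Rh = +3.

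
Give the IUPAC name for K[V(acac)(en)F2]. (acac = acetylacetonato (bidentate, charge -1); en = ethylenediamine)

potassium (acetylacetonato)(ethylenediamine)difluorovanadate(II)

The 1 potassium counter-ion carries a total charge of +1, so each complex ion is 1−.
Ligand charges: 1×acetylacetonato (-1 each), 2×fluoro (-1 each), 1×ethylenediamine (neutral); total -3. So V + (-3) = 1−, giving V = +2.
The complex ion is anionic, so vanadium takes the -ate form vanadate(II).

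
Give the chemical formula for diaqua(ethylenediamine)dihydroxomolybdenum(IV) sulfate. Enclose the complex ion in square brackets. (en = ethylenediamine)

[Mo(en)(H2O)2(OH)2]SO4

Ligands: 2 hydroxo (OH, -1), 1 ethylenediamine (en, neutral), 2 aqua (H2O, neutral). Ligand charge sum = -2.
With Mo in oxidation state +4, the complex ion is [Mo...]^2+.
Charge balance with sulfate (-2) requires 1 complex ion per 1 sulfate.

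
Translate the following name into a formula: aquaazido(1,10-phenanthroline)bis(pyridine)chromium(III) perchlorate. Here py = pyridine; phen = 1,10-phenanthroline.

[Cr(H2O)(N3)(phen)(py)2](ClO4)2

Ligands: 2 pyridine (py, neutral), 1 1,10-phenanthroline (phen, neutral), 1 aqua (H2O, neutral), 1 azido (N3, -1). Ligand charge sum = -1.
With Cr in oxidation state +3, the complex ion is [Cr...]^2+.
Charge balance with perchlorate (-1) requires 1 complex ion per 2 perchlorate.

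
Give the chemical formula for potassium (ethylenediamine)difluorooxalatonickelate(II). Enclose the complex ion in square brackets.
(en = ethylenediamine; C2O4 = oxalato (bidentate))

Ligands: 2 fluoro (F, -1), 1 ethylenediamine (en, neutral), 1 oxalato (C2O4, -2). Ligand charge sum = -4.
Charge balance with potassium (+1) requires 1 complex ion per 2 potassium.

K2[Ni(C2O4)(en)F2]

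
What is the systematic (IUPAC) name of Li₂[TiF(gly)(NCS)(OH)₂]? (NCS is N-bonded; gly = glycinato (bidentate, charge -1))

lithium fluoro(glycinato)dihydroxoisothiocyanatotitanate(III)

The 2 lithium counter-ions carry a total charge of +2, so each complex ion is 2−.
Ligand charges: 1×fluoro (-1 each), 1×isothiocyanato (-1 each), 1×glycinato (-1 each), 2×hydroxo (-1 each); total -5. So Ti + (-5) = 2−, giving Ti = +3.
Ligands are named alphabetically: fluoro before glycinato before hydroxo before isothiocyanato.
The complex ion is anionic, so titanium takes the -ate form titanate(III).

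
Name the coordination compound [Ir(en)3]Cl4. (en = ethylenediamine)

The 4 chloride counter-ions carry a total charge of -4, so each complex ion is 4+.
Ligand charges: 3×ethylenediamine (neutral); total 0. So Ir + (0) = 4+, giving Ir = +4.

tris(ethylenediamine)iridium(IV) chloride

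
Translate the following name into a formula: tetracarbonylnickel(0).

Ligands: 4 carbonyl (CO, neutral). Ligand charge sum = 0.
With Ni in oxidation state 0, the complex ion is [Ni...].

[Ni(CO)4]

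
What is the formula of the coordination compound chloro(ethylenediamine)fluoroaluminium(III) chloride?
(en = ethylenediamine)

[AlCl(en)F]Cl

Ligands: 1 ethylenediamine (en, neutral), 1 chloro (Cl, -1), 1 fluoro (F, -1). Ligand charge sum = -2.
With Al in oxidation state +3, the complex ion is [Al...]^1+.
Charge balance with chloride (-1) requires 1 complex ion per 1 chloride.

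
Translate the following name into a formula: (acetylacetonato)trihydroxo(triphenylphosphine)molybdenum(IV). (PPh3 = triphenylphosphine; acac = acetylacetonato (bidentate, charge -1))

[Mo(acac)(OH)3(PPh3)]

Ligands: 3 hydroxo (OH, -1), 1 triphenylphosphine (PPh3, neutral), 1 acetylacetonato (acac, -1). Ligand charge sum = -4.
With Mo in oxidation state +4, the complex ion is [Mo...].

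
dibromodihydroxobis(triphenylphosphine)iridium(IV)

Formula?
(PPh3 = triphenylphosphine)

Ligands: 2 bromo (Br, -1), 2 triphenylphosphine (PPh3, neutral), 2 hydroxo (OH, -1). Ligand charge sum = -4.
With Ir in oxidation state +4, the complex ion is [Ir...].

[IrBr2(OH)2(PPh3)2]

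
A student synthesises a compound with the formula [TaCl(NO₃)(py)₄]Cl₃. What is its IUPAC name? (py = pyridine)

chloronitratotetrakis(pyridine)tantalum(V) chloride

The 3 chloride counter-ions carry a total charge of -3, so each complex ion is 3+.
Ligand charges: 1×chloro (-1 each), 4×pyridine (neutral), 1×nitrato (-1 each); total -2. So Ta + (-2) = 3+, giving Ta = +5.
Ligands are named alphabetically: chloro before nitrato before pyridine.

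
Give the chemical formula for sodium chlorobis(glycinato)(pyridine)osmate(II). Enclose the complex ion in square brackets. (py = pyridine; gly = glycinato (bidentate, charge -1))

Ligands: 1 pyridine (py, neutral), 1 chloro (Cl, -1), 2 glycinato (gly, -1). Ligand charge sum = -3.
Charge balance with sodium (+1) requires 1 complex ion per 1 sodium.

Na[OsCl(gly)2(py)]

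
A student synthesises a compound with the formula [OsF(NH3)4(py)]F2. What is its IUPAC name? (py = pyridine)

tetraamminefluoro(pyridine)osmium(III) fluoride

The 2 fluoride counter-ions carry a total charge of -2, so each complex ion is 2+.
Ligand charges: 4×ammine (neutral), 1×fluoro (-1 each), 1×pyridine (neutral); total -1. So Os + (-1) = 2+, giving Os = +3.
Ligands are named alphabetically: ammine before fluoro before pyridine.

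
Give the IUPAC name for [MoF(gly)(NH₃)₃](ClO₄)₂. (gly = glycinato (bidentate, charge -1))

The 2 perchlorate counter-ions carry a total charge of -2, so each complex ion is 2+.
Ligand charges: 1×fluoro (-1 each), 3×ammine (neutral), 1×glycinato (-1 each); total -2. So Mo + (-2) = 2+, giving Mo = +4.
Ligands are named alphabetically: ammine before fluoro before glycinato.

triamminefluoro(glycinato)molybdenum(IV) perchlorate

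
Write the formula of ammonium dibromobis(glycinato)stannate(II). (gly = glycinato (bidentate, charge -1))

Ligands: 2 bromo (Br, -1), 2 glycinato (gly, -1). Ligand charge sum = -4.
Charge balance with ammonium (+1) requires 1 complex ion per 2 ammonium.

(NH4)2[SnBr2(gly)2]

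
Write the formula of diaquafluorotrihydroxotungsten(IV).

Ligands: 1 fluoro (F, -1), 3 hydroxo (OH, -1), 2 aqua (H2O, neutral). Ligand charge sum = -4.
With W in oxidation state +4, the complex ion is [W...].

[WF(H2O)2(OH)3]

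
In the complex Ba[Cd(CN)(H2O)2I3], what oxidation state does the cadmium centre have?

+2

1 barium outside the brackets (+2 each) → the complex ion is 2−.
Ligand charges: 1×CN = -1; 2×H2O neutral; 3×I = -3; sum -4.
Cd + (-4) = 2− ⇒ Cd is +2.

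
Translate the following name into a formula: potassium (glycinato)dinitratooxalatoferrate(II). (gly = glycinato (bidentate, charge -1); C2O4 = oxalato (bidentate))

K3[Fe(C2O4)(gly)(NO3)2]

Ligands: 2 nitrato (NO3, -1), 1 glycinato (gly, -1), 1 oxalato (C2O4, -2). Ligand charge sum = -5.
With Fe in oxidation state +2, the complex ion is [Fe...]^3−.
Charge balance with potassium (+1) requires 1 complex ion per 3 potassium.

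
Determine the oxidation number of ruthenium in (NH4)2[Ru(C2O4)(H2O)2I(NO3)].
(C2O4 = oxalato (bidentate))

2 ammonium outside the brackets (+1 each) → the complex ion is 2−.
Ligand charges: 1×NO3 = -1; 1×C2O4 = -2; 1×I = -1; 2×H2O neutral; sum -4.
Ru + (-4) = 2− ⇒ Ru is +2.

+2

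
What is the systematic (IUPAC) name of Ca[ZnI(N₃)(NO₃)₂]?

The 1 calcium counter-ion carries a total charge of +2, so each complex ion is 2−.
Ligand charges: 1×iodo (-1 each), 1×azido (-1 each), 2×nitrato (-1 each); total -4. So Zn + (-4) = 2−, giving Zn = +2.
The complex ion is anionic, so zinc takes the -ate form zincate(II).

calcium azidoiododinitratozincate(II)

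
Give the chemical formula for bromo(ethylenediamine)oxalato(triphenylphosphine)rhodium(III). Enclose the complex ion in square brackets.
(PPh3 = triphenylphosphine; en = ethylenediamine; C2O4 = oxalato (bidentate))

[RhBr(C2O4)(en)(PPh3)]

Ligands: 1 triphenylphosphine (PPh3, neutral), 1 ethylenediamine (en, neutral), 1 bromo (Br, -1), 1 oxalato (C2O4, -2). Ligand charge sum = -3.
With Rh in oxidation state +3, the complex ion is [Rh...].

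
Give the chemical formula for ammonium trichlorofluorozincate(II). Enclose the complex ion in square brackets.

Ligands: 3 chloro (Cl, -1), 1 fluoro (F, -1). Ligand charge sum = -4.
Charge balance with ammonium (+1) requires 1 complex ion per 2 ammonium.

(NH4)2[ZnCl3F]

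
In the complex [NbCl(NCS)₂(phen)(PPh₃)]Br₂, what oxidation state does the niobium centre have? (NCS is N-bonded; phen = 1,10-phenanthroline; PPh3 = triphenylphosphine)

+5

2 bromide outside the brackets (-1 each) → the complex ion is 2+.
Ligand charges: 2×NCS = -2; 1×Cl = -1; 1×phen neutral; 1×PPh3 neutral; sum -3.
Nb + (-3) = 2+ ⇒ Nb is +5.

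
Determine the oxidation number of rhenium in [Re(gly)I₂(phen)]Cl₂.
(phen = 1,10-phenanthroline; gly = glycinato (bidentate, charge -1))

+5

2 chloride outside the brackets (-1 each) → the complex ion is 2+.
Ligand charges: 1×phen neutral; 1×gly = -1; 2×I = -2; sum -3.
Re + (-3) = 2+ ⇒ Re is +5.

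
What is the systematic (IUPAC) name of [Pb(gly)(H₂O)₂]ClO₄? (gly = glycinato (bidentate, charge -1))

The 1 perchlorate counter-ion carries a total charge of -1, so each complex ion is 1+.
Ligand charges: 1×glycinato (-1 each), 2×aqua (neutral); total -1. So Pb + (-1) = 1+, giving Pb = +2.
Ligands are named alphabetically: aqua before glycinato.

diaqua(glycinato)lead(II) perchlorate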